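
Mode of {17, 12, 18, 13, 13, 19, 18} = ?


Frequencies: 12:1, 13:2, 17:1, 18:2, 19:1
Max frequency = 2
Mode = 13, 18

Mode = 13, 18


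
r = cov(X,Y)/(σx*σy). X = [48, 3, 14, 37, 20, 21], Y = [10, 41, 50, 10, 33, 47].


Mean X = 23.8333, Mean Y = 31.8333
SD X = 14.780806, SD Y = 16.323977
Cov = -205.361111
r = -205.361111/(14.780806*16.323977) = -0.8511

r = -0.8511


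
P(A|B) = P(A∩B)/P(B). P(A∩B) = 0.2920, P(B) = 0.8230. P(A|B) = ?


P(A|B) = 0.2920/0.8230 = 0.3548

P(A|B) = 0.3548


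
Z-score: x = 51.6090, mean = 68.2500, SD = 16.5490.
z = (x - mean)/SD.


z = (51.6090 - 68.2500)/16.5490
= -16.6410/16.5490
= -1.0056

z = -1.0056


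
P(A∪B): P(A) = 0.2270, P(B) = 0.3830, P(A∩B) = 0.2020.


P(A∪B) = 0.2270 + 0.3830 - 0.2020
= 0.6100 - 0.2020
= 0.4080

P(A∪B) = 0.4080


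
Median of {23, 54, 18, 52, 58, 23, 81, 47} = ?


Sorted: 18, 23, 23, 47, 52, 54, 58, 81
n = 8 (even)
Middle values: 47 and 52
Median = (47+52)/2 = 49.5000

Median = 49.5000


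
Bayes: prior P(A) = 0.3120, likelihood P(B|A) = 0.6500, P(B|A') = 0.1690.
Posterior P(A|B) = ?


P(B) = P(B|A)*P(A) + P(B|A')*P(A')
= 0.6500*0.3120 + 0.1690*0.6880
= 0.202800 + 0.116272 = 0.319072
P(A|B) = 0.202800/0.319072 = 0.6356

P(A|B) = 0.6356


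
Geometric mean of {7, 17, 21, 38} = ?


Product = 7 × 17 × 21 × 38 = 94962
GM = 94962^(1/4) = 17.5545

GM = 17.5545


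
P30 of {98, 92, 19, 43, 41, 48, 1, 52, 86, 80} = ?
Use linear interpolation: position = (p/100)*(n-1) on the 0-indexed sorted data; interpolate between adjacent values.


Sorted: 1, 19, 41, 43, 48, 52, 80, 86, 92, 98
n = 10
Index = 30/100 * 9 = 2.7000
Lower = data[2] = 41, Upper = data[3] = 43
P30 = 41 + 0.7000*(2) = 42.4000

P30 = 42.4000


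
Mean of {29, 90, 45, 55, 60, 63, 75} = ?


Sum = 29 + 90 + 45 + 55 + 60 + 63 + 75 = 417
n = 7
Mean = 417/7 = 59.5714

Mean = 59.5714


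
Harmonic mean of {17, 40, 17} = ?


Sum of reciprocals = 1/17 + 1/40 + 1/17 = 0.142647
HM = 3/0.142647 = 21.0309

HM = 21.0309


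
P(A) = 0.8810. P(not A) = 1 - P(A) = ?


P(not A) = 1 - 0.8810 = 0.1190

P(not A) = 0.1190


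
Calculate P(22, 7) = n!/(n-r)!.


P(22,7) = 22!/15!
= 1124000727777607680000/1307674368000
= 859541760

P(22,7) = 859541760


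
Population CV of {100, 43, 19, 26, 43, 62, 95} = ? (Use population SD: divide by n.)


Mean = 55.4286
SD = 29.5144
CV = (29.5144/55.4286)*100 = 53.2477%

CV = 53.2477%


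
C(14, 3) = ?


C(14,3) = 14!/(3! × 11!)
= 87178291200/(6 × 39916800)
= 364

C(14,3) = 364


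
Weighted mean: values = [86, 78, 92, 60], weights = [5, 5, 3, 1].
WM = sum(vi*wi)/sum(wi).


Numerator = 86*5 + 78*5 + 92*3 + 60*1 = 1156
Denominator = 5 + 5 + 3 + 1 = 14
WM = 1156/14 = 82.5714

WM = 82.5714


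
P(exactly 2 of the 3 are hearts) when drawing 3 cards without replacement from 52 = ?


Hypergeometric: P(X=2) = C(13,2)·C(39,1) / C(52,3)
= 78 × 39 / 22100
= 3042/22100 = 0.1376

P = 0.1376


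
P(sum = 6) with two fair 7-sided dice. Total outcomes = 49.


Total outcomes = 7×7 = 49
Favorable (sum = 6): 5
P = 5/49 = 0.1020

P = 0.1020


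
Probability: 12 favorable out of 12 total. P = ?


P = 12/12 = 1.0000

P = 1.0000


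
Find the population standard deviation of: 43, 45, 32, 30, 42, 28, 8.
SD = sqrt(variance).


Mean = 32.5714
Variance = 140.5306
SD = sqrt(140.5306) = 11.8546

SD = 11.8546


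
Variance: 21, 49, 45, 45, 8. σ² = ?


Mean = 33.6000
Squared deviations: 158.7600, 237.1600, 129.9600, 129.9600, 655.3600
Sum = 1311.2000
Variance = 1311.2000/5 = 262.2400

Variance = 262.2400


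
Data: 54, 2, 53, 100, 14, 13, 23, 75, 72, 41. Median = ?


Sorted: 2, 13, 14, 23, 41, 53, 54, 72, 75, 100
n = 10 (even)
Middle values: 41 and 53
Median = (41+53)/2 = 47.0000

Median = 47.0000


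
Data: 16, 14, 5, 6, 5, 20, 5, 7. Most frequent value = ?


Frequencies: 5:3, 6:1, 7:1, 14:1, 16:1, 20:1
Max frequency = 3
Mode = 5

Mode = 5


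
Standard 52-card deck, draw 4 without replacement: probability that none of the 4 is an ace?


P(no aces) = (48/52) × (47/51) × (46/50) × (45/49)
= 0.7187

P = 0.7187


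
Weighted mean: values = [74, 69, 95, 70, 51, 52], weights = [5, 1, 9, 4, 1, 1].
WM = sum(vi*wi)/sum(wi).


Numerator = 74*5 + 69*1 + 95*9 + 70*4 + 51*1 + 52*1 = 1677
Denominator = 5 + 1 + 9 + 4 + 1 + 1 = 21
WM = 1677/21 = 79.8571

WM = 79.8571


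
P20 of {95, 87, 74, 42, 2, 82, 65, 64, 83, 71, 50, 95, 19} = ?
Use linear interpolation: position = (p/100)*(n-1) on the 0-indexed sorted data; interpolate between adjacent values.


Sorted: 2, 19, 42, 50, 64, 65, 71, 74, 82, 83, 87, 95, 95
n = 13
Index = 20/100 * 12 = 2.4000
Lower = data[2] = 42, Upper = data[3] = 50
P20 = 42 + 0.4000*(8) = 45.2000

P20 = 45.2000


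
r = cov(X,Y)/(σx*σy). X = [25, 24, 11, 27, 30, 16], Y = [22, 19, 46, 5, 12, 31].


Mean X = 22.1667, Mean Y = 22.5000
SD X = 6.568020, SD Y = 13.250786
Cov = -81.583333
r = -81.583333/(6.568020*13.250786) = -0.9374

r = -0.9374


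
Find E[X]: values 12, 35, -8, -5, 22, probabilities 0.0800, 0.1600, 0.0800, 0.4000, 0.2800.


E[X] = 12*0.0800 + 35*0.1600 - 8*0.0800 - 5*0.4000 + 22*0.2800
= 0.9600 + 5.6000 - 0.6400 - 2.0000 + 6.1600
= 10.0800

E[X] = 10.0800


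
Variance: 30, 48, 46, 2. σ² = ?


Mean = 31.5000
Squared deviations: 2.2500, 272.2500, 210.2500, 870.2500
Sum = 1355.0000
Variance = 1355.0000/4 = 338.7500

Variance = 338.7500


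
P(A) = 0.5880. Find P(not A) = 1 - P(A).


P(not A) = 1 - 0.5880 = 0.4120

P(not A) = 0.4120


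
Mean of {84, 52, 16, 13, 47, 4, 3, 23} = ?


Sum = 84 + 52 + 16 + 13 + 47 + 4 + 3 + 23 = 242
n = 8
Mean = 242/8 = 30.2500

Mean = 30.2500


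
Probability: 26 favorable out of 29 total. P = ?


P = 26/29 = 0.8966

P = 0.8966


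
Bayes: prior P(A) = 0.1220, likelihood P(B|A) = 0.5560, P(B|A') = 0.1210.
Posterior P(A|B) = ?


P(B) = P(B|A)*P(A) + P(B|A')*P(A')
= 0.5560*0.1220 + 0.1210*0.8780
= 0.067832 + 0.106238 = 0.174070
P(A|B) = 0.067832/0.174070 = 0.3897

P(A|B) = 0.3897


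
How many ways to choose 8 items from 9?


C(9,8) = 9!/(8! × 1!)
= 362880/(40320 × 1)
= 9

C(9,8) = 9


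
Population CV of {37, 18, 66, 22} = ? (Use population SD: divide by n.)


Mean = 35.7500
SD = 18.8464
CV = (18.8464/35.7500)*100 = 52.7173%

CV = 52.7173%


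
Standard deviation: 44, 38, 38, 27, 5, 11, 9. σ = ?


Mean = 24.5714
Variance = 221.9592
SD = sqrt(221.9592) = 14.8983

SD = 14.8983


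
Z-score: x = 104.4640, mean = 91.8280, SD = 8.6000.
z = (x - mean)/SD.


z = (104.4640 - 91.8280)/8.6000
= 12.6360/8.6000
= 1.4693

z = 1.4693


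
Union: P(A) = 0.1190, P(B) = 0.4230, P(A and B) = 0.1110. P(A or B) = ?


P(A∪B) = 0.1190 + 0.4230 - 0.1110
= 0.5420 - 0.1110
= 0.4310

P(A∪B) = 0.4310


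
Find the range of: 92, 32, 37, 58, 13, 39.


Max = 92, Min = 13
Range = 92 - 13 = 79

Range = 79


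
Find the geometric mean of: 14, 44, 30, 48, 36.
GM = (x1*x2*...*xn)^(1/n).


Product = 14 × 44 × 30 × 48 × 36 = 31933440
GM = 31933440^(1/5) = 31.6847

GM = 31.6847


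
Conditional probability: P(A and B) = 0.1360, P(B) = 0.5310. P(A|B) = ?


P(A|B) = 0.1360/0.5310 = 0.2561

P(A|B) = 0.2561


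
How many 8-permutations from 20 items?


P(20,8) = 20!/12!
= 2432902008176640000/479001600
= 5079110400

P(20,8) = 5079110400


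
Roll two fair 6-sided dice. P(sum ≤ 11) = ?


Total outcomes = 6×6 = 36
Favorable (sum ≤ 11): 35
P = 35/36 = 0.9722

P = 0.9722


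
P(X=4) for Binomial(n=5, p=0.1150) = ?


C(5,4) = 5
p^4 = 0.000175
(1-p)^1 = 0.885000
P = 5 * 0.000175 * 0.885000 = 0.0008

P(X=4) = 0.0008


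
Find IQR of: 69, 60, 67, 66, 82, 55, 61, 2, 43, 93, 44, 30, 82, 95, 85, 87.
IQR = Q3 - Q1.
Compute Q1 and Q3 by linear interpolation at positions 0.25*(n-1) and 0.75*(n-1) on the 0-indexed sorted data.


Sorted: 2, 30, 43, 44, 55, 60, 61, 66, 67, 69, 82, 82, 85, 87, 93, 95
Q1 (25th %ile) = 52.2500
Q3 (75th %ile) = 82.7500
IQR = 82.7500 - 52.2500 = 30.5000

IQR = 30.5000


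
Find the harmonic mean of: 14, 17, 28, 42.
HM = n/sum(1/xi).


Sum of reciprocals = 1/14 + 1/17 + 1/28 + 1/42 = 0.189776
HM = 4/0.189776 = 21.0775

HM = 21.0775


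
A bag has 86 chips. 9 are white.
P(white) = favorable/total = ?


P = 9/86 = 0.1047

P = 0.1047


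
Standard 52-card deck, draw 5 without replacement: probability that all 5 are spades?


P(all spades) = (13/52) × (12/51) × (11/50) × (10/49) × (9/48)
= 0.0005

P = 0.0005


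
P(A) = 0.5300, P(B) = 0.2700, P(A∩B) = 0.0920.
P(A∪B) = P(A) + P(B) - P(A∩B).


P(A∪B) = 0.5300 + 0.2700 - 0.0920
= 0.8000 - 0.0920
= 0.7080

P(A∪B) = 0.7080


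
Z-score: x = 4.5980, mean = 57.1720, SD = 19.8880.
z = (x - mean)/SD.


z = (4.5980 - 57.1720)/19.8880
= -52.5740/19.8880
= -2.6435

z = -2.6435


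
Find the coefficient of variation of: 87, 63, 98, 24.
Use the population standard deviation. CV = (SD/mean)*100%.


Mean = 68.0000
SD = 28.3813
CV = (28.3813/68.0000)*100 = 41.7373%

CV = 41.7373%


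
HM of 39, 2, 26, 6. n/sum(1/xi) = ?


Sum of reciprocals = 1/39 + 1/2 + 1/26 + 1/6 = 0.730769
HM = 4/0.730769 = 5.4737

HM = 5.4737


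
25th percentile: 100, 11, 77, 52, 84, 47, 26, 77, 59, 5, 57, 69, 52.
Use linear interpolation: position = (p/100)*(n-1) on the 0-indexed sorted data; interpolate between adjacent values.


Sorted: 5, 11, 26, 47, 52, 52, 57, 59, 69, 77, 77, 84, 100
n = 13
Index = 25/100 * 12 = 3.0000
Lower = data[3] = 47, Upper = data[4] = 52
P25 = 47 + 0*(5) = 47.0000

P25 = 47.0000


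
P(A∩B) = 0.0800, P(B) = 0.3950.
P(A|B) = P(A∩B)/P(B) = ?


P(A|B) = 0.0800/0.3950 = 0.2025

P(A|B) = 0.2025


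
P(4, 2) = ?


P(4,2) = 4!/2!
= 24/2
= 12

P(4,2) = 12


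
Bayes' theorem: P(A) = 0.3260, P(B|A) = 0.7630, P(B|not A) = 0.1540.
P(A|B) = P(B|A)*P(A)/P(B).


P(B) = P(B|A)*P(A) + P(B|A')*P(A')
= 0.7630*0.3260 + 0.1540*0.6740
= 0.248738 + 0.103796 = 0.352534
P(A|B) = 0.248738/0.352534 = 0.7056

P(A|B) = 0.7056


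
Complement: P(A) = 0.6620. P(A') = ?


P(not A) = 1 - 0.6620 = 0.3380

P(not A) = 0.3380


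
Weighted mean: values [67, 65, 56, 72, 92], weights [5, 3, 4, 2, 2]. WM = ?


Numerator = 67*5 + 65*3 + 56*4 + 72*2 + 92*2 = 1082
Denominator = 5 + 3 + 4 + 2 + 2 = 16
WM = 1082/16 = 67.6250

WM = 67.6250


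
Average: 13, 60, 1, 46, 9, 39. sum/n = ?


Sum = 13 + 60 + 1 + 46 + 9 + 39 = 168
n = 6
Mean = 168/6 = 28.0000

Mean = 28.0000


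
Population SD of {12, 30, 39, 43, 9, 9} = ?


Mean = 23.6667
Variance = 202.5556
SD = sqrt(202.5556) = 14.2322

SD = 14.2322


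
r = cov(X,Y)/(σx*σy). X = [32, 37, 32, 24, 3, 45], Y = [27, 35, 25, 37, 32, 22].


Mean X = 28.8333, Mean Y = 29.6667
SD X = 13.158225, SD Y = 5.405758
Cov = -33.222222
r = -33.222222/(13.158225*5.405758) = -0.4671

r = -0.4671


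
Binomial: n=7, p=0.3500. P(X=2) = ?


C(7,2) = 21
p^2 = 0.122500
(1-p)^5 = 0.116029
P = 21 * 0.122500 * 0.116029 = 0.2985

P(X=2) = 0.2985


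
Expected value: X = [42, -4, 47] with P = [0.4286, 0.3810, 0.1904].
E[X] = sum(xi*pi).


E[X] = 42*0.4286 - 4*0.3810 + 47*0.1904
= 18.0012 - 1.5240 + 8.9488
= 25.4260

E[X] = 25.4260


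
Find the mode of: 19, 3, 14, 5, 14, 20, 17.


Frequencies: 3:1, 5:1, 14:2, 17:1, 19:1, 20:1
Max frequency = 2
Mode = 14

Mode = 14


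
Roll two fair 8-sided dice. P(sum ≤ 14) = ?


Total outcomes = 8×8 = 64
Favorable (sum ≤ 14): 61
P = 61/64 = 0.9531

P = 0.9531


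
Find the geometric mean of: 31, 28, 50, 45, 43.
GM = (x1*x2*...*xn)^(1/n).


Product = 31 × 28 × 50 × 45 × 43 = 83979000
GM = 83979000^(1/5) = 38.4445

GM = 38.4445


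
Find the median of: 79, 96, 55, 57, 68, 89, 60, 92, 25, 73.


Sorted: 25, 55, 57, 60, 68, 73, 79, 89, 92, 96
n = 10 (even)
Middle values: 68 and 73
Median = (68+73)/2 = 70.5000

Median = 70.5000


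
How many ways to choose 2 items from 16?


C(16,2) = 16!/(2! × 14!)
= 20922789888000/(2 × 87178291200)
= 120

C(16,2) = 120


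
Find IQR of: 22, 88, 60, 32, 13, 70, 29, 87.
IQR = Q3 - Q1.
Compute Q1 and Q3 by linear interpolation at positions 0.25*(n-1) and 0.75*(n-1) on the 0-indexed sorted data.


Sorted: 13, 22, 29, 32, 60, 70, 87, 88
Q1 (25th %ile) = 27.2500
Q3 (75th %ile) = 74.2500
IQR = 74.2500 - 27.2500 = 47.0000

IQR = 47.0000


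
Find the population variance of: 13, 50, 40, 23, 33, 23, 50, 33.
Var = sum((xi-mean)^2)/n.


Mean = 33.1250
Squared deviations: 405.0156, 284.7656, 47.2656, 102.5156, 0.0156, 102.5156, 284.7656, 0.0156
Sum = 1226.8750
Variance = 1226.8750/8 = 153.3594

Variance = 153.3594


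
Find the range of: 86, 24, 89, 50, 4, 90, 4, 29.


Max = 90, Min = 4
Range = 90 - 4 = 86

Range = 86


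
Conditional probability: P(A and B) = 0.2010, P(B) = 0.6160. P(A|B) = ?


P(A|B) = 0.2010/0.6160 = 0.3263

P(A|B) = 0.3263


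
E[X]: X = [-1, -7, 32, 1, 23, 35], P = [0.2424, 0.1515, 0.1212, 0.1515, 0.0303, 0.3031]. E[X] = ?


E[X] = -1*0.2424 - 7*0.1515 + 32*0.1212 + 1*0.1515 + 23*0.0303 + 35*0.3031
= -0.2424 - 1.0605 + 3.8784 + 0.1515 + 0.6969 + 10.6085
= 14.0324

E[X] = 14.0324


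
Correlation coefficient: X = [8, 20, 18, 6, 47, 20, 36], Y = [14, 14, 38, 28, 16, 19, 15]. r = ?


Mean X = 22.1429, Mean Y = 20.5714
SD X = 13.611220, SD Y = 8.449127
Cov = -38.938776
r = -38.938776/(13.611220*8.449127) = -0.3386

r = -0.3386


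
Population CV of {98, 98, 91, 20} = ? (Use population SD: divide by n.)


Mean = 76.7500
SD = 32.8890
CV = (32.8890/76.7500)*100 = 42.8521%

CV = 42.8521%


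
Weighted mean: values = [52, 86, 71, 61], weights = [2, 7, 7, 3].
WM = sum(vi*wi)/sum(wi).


Numerator = 52*2 + 86*7 + 71*7 + 61*3 = 1386
Denominator = 2 + 7 + 7 + 3 = 19
WM = 1386/19 = 72.9474

WM = 72.9474


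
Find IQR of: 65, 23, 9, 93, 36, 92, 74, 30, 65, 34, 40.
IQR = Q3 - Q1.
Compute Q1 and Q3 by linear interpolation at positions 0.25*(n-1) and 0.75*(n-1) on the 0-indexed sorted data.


Sorted: 9, 23, 30, 34, 36, 40, 65, 65, 74, 92, 93
Q1 (25th %ile) = 32.0000
Q3 (75th %ile) = 69.5000
IQR = 69.5000 - 32.0000 = 37.5000

IQR = 37.5000


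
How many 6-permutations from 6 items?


P(6,6) = 6!/0!
= 720/1
= 720

P(6,6) = 720


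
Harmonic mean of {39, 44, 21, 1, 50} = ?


Sum of reciprocals = 1/39 + 1/44 + 1/21 + 1/1 + 1/50 = 1.115987
HM = 5/1.115987 = 4.4803

HM = 4.4803


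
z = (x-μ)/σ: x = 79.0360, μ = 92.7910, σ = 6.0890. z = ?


z = (79.0360 - 92.7910)/6.0890
= -13.7550/6.0890
= -2.2590

z = -2.2590


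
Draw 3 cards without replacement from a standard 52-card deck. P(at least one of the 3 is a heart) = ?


P(at least one) = 1 - P(none)
P(none) = (39/52) × (38/51) × (37/50) = 0.413529
P(at least one) = 1 - 0.413529 = 0.5865

P = 0.5865


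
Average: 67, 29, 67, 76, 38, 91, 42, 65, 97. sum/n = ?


Sum = 67 + 29 + 67 + 76 + 38 + 91 + 42 + 65 + 97 = 572
n = 9
Mean = 572/9 = 63.5556

Mean = 63.5556


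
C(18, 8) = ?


C(18,8) = 18!/(8! × 10!)
= 6402373705728000/(40320 × 3628800)
= 43758

C(18,8) = 43758


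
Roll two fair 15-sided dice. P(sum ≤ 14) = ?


Total outcomes = 15×15 = 225
Favorable (sum ≤ 14): 91
P = 91/225 = 0.4044

P = 0.4044


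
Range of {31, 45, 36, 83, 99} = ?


Max = 99, Min = 31
Range = 99 - 31 = 68

Range = 68


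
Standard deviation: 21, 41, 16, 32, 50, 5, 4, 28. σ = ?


Mean = 24.6250
Variance = 234.4844
SD = sqrt(234.4844) = 15.3129

SD = 15.3129


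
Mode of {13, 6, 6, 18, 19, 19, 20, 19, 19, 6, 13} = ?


Frequencies: 6:3, 13:2, 18:1, 19:4, 20:1
Max frequency = 4
Mode = 19

Mode = 19


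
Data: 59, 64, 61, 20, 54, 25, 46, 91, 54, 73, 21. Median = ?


Sorted: 20, 21, 25, 46, 54, 54, 59, 61, 64, 73, 91
n = 11 (odd)
Middle value = 54

Median = 54


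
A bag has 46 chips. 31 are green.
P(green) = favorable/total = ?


P = 31/46 = 0.6739

P = 0.6739


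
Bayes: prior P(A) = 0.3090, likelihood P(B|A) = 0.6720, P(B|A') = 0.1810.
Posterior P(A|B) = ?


P(B) = P(B|A)*P(A) + P(B|A')*P(A')
= 0.6720*0.3090 + 0.1810*0.6910
= 0.207648 + 0.125071 = 0.332719
P(A|B) = 0.207648/0.332719 = 0.6241

P(A|B) = 0.6241


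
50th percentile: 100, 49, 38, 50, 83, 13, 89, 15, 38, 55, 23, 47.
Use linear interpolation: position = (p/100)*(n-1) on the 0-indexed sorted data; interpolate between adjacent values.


Sorted: 13, 15, 23, 38, 38, 47, 49, 50, 55, 83, 89, 100
n = 12
Index = 50/100 * 11 = 5.5000
Lower = data[5] = 47, Upper = data[6] = 49
P50 = 47 + 0.5000*(2) = 48.0000

P50 = 48.0000


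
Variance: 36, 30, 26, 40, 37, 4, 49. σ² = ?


Mean = 31.7143
Squared deviations: 18.3673, 2.9388, 32.6531, 68.6531, 27.9388, 768.0816, 298.7959
Sum = 1217.4286
Variance = 1217.4286/7 = 173.9184

Variance = 173.9184


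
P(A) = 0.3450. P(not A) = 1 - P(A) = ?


P(not A) = 1 - 0.3450 = 0.6550

P(not A) = 0.6550


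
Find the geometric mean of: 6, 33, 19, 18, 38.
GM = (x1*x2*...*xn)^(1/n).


Product = 6 × 33 × 19 × 18 × 38 = 2573208
GM = 2573208^(1/5) = 19.1467

GM = 19.1467


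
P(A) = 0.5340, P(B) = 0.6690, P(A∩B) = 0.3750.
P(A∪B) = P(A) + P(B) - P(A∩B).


P(A∪B) = 0.5340 + 0.6690 - 0.3750
= 1.2030 - 0.3750
= 0.8280

P(A∪B) = 0.8280


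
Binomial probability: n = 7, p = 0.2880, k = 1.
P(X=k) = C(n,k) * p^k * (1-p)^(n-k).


C(7,1) = 7
p^1 = 0.288000
(1-p)^6 = 0.130281
P = 7 * 0.288000 * 0.130281 = 0.2626

P(X=1) = 0.2626


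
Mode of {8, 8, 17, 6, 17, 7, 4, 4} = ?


Frequencies: 4:2, 6:1, 7:1, 8:2, 17:2
Max frequency = 2
Mode = 4, 8, 17

Mode = 4, 8, 17


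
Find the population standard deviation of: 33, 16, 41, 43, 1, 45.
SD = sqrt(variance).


Mean = 29.8333
Variance = 260.1389
SD = sqrt(260.1389) = 16.1288

SD = 16.1288


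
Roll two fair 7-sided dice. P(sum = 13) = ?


Total outcomes = 7×7 = 49
Favorable (sum = 13): 2
P = 2/49 = 0.0408

P = 0.0408


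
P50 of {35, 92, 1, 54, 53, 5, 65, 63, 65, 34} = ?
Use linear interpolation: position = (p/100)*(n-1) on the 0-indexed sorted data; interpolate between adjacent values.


Sorted: 1, 5, 34, 35, 53, 54, 63, 65, 65, 92
n = 10
Index = 50/100 * 9 = 4.5000
Lower = data[4] = 53, Upper = data[5] = 54
P50 = 53 + 0.5000*(1) = 53.5000

P50 = 53.5000


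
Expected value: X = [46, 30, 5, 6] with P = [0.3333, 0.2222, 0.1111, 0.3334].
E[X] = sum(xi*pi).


E[X] = 46*0.3333 + 30*0.2222 + 5*0.1111 + 6*0.3334
= 15.3318 + 6.6660 + 0.5555 + 2.0004
= 24.5537

E[X] = 24.5537


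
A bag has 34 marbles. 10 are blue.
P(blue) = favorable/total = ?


P = 10/34 = 0.2941

P = 0.2941


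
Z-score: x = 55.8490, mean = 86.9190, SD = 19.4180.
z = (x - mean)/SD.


z = (55.8490 - 86.9190)/19.4180
= -31.0700/19.4180
= -1.6001

z = -1.6001


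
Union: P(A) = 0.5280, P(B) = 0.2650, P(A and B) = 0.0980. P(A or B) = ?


P(A∪B) = 0.5280 + 0.2650 - 0.0980
= 0.7930 - 0.0980
= 0.6950

P(A∪B) = 0.6950


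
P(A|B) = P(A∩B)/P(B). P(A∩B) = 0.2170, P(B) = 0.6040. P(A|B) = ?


P(A|B) = 0.2170/0.6040 = 0.3593

P(A|B) = 0.3593


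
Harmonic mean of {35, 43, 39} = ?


Sum of reciprocals = 1/35 + 1/43 + 1/39 = 0.077468
HM = 3/0.077468 = 38.7255

HM = 38.7255


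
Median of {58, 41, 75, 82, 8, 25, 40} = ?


Sorted: 8, 25, 40, 41, 58, 75, 82
n = 7 (odd)
Middle value = 41

Median = 41


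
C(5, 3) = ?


C(5,3) = 5!/(3! × 2!)
= 120/(6 × 2)
= 10

C(5,3) = 10


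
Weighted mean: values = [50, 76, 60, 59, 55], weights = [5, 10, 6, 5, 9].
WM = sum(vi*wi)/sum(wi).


Numerator = 50*5 + 76*10 + 60*6 + 59*5 + 55*9 = 2160
Denominator = 5 + 10 + 6 + 5 + 9 = 35
WM = 2160/35 = 61.7143

WM = 61.7143


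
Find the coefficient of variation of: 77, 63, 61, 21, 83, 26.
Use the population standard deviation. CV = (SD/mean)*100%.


Mean = 55.1667
SD = 23.6813
CV = (23.6813/55.1667)*100 = 42.9269%

CV = 42.9269%


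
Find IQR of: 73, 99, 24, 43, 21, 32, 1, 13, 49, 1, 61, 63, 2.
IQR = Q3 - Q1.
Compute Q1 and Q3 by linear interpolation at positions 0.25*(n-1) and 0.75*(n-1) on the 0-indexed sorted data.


Sorted: 1, 1, 2, 13, 21, 24, 32, 43, 49, 61, 63, 73, 99
Q1 (25th %ile) = 13.0000
Q3 (75th %ile) = 61.0000
IQR = 61.0000 - 13.0000 = 48.0000

IQR = 48.0000


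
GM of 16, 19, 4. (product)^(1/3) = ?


Product = 16 × 19 × 4 = 1216
GM = 1216^(1/3) = 10.6736

GM = 10.6736


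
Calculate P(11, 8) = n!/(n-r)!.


P(11,8) = 11!/3!
= 39916800/6
= 6652800

P(11,8) = 6652800


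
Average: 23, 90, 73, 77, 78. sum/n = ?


Sum = 23 + 90 + 73 + 77 + 78 = 341
n = 5
Mean = 341/5 = 68.2000

Mean = 68.2000


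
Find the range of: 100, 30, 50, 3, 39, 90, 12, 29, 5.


Max = 100, Min = 3
Range = 100 - 3 = 97

Range = 97


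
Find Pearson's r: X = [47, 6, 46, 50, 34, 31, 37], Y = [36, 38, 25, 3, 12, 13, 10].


Mean X = 35.8571, Mean Y = 19.5714
SD X = 13.871127, SD Y = 12.568181
Cov = -73.061224
r = -73.061224/(13.871127*12.568181) = -0.4191

r = -0.4191


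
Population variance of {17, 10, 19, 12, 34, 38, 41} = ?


Mean = 24.4286
Squared deviations: 55.1837, 208.1837, 29.4694, 154.4694, 91.6122, 184.1837, 274.6122
Sum = 997.7143
Variance = 997.7143/7 = 142.5306

Variance = 142.5306


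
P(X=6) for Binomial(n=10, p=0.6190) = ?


C(10,6) = 210
p^6 = 0.056253
(1-p)^4 = 0.021072
P = 210 * 0.056253 * 0.021072 = 0.2489

P(X=6) = 0.2489


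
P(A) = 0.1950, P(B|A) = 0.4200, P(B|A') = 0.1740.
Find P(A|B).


P(B) = P(B|A)*P(A) + P(B|A')*P(A')
= 0.4200*0.1950 + 0.1740*0.8050
= 0.081900 + 0.140070 = 0.221970
P(A|B) = 0.081900/0.221970 = 0.3690

P(A|B) = 0.3690


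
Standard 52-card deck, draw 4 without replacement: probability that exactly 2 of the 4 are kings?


Hypergeometric: P(X=2) = C(4,2)·C(48,2) / C(52,4)
= 6 × 1128 / 270725
= 6768/270725 = 0.0250

P = 0.0250


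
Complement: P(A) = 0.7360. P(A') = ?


P(not A) = 1 - 0.7360 = 0.2640

P(not A) = 0.2640


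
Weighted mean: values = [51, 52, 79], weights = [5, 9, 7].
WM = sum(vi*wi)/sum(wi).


Numerator = 51*5 + 52*9 + 79*7 = 1276
Denominator = 5 + 9 + 7 = 21
WM = 1276/21 = 60.7619

WM = 60.7619


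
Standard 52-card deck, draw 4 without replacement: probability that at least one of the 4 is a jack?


P(at least one) = 1 - P(none)
P(none) = (48/52) × (47/51) × (46/50) × (45/49) = 0.718737
P(at least one) = 1 - 0.718737 = 0.2813

P = 0.2813


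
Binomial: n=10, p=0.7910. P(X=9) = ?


C(10,9) = 10
p^9 = 0.121224
(1-p)^1 = 0.209000
P = 10 * 0.121224 * 0.209000 = 0.2534

P(X=9) = 0.2534


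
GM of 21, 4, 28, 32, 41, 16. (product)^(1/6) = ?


Product = 21 × 4 × 28 × 32 × 41 × 16 = 49373184
GM = 49373184^(1/6) = 19.1535

GM = 19.1535


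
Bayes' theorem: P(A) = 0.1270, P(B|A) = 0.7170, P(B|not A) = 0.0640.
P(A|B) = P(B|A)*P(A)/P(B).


P(B) = P(B|A)*P(A) + P(B|A')*P(A')
= 0.7170*0.1270 + 0.0640*0.8730
= 0.091059 + 0.055872 = 0.146931
P(A|B) = 0.091059/0.146931 = 0.6197

P(A|B) = 0.6197


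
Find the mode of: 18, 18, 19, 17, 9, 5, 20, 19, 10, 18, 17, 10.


Frequencies: 5:1, 9:1, 10:2, 17:2, 18:3, 19:2, 20:1
Max frequency = 3
Mode = 18

Mode = 18


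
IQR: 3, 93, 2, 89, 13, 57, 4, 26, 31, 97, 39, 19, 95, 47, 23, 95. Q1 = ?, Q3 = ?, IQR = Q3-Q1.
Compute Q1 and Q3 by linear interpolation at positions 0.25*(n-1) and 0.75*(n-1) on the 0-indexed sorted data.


Sorted: 2, 3, 4, 13, 19, 23, 26, 31, 39, 47, 57, 89, 93, 95, 95, 97
Q1 (25th %ile) = 17.5000
Q3 (75th %ile) = 90.0000
IQR = 90.0000 - 17.5000 = 72.5000

IQR = 72.5000


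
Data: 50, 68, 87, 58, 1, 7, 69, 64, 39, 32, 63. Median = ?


Sorted: 1, 7, 32, 39, 50, 58, 63, 64, 68, 69, 87
n = 11 (odd)
Middle value = 58

Median = 58


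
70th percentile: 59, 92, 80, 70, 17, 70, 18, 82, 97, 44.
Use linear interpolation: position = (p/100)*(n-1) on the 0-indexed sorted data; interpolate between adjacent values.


Sorted: 17, 18, 44, 59, 70, 70, 80, 82, 92, 97
n = 10
Index = 70/100 * 9 = 6.3000
Lower = data[6] = 80, Upper = data[7] = 82
P70 = 80 + 0.3000*(2) = 80.6000

P70 = 80.6000


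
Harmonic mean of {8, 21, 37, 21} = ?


Sum of reciprocals = 1/8 + 1/21 + 1/37 + 1/21 = 0.247265
HM = 4/0.247265 = 16.1770

HM = 16.1770


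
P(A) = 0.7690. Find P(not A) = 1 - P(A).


P(not A) = 1 - 0.7690 = 0.2310

P(not A) = 0.2310


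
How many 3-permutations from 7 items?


P(7,3) = 7!/4!
= 5040/24
= 210

P(7,3) = 210


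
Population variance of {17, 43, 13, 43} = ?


Mean = 29.0000
Squared deviations: 144.0000, 196.0000, 256.0000, 196.0000
Sum = 792.0000
Variance = 792.0000/4 = 198.0000

Variance = 198.0000


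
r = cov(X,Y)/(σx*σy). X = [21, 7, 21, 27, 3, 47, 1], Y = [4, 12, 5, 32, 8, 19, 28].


Mean X = 18.1429, Mean Y = 15.4286
SD X = 14.999320, SD Y = 10.362806
Cov = 17.510204
r = 17.510204/(14.999320*10.362806) = 0.1127

r = 0.1127


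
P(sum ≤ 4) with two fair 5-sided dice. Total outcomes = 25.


Total outcomes = 5×5 = 25
Favorable (sum ≤ 4): 6
P = 6/25 = 0.2400

P = 0.2400


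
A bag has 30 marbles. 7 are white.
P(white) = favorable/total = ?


P = 7/30 = 0.2333

P = 0.2333


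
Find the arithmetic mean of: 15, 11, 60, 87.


Sum = 15 + 11 + 60 + 87 = 173
n = 4
Mean = 173/4 = 43.2500

Mean = 43.2500


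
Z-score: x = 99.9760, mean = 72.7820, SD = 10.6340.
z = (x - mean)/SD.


z = (99.9760 - 72.7820)/10.6340
= 27.1940/10.6340
= 2.5573

z = 2.5573


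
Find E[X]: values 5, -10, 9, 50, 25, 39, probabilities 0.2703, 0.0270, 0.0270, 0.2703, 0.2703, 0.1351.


E[X] = 5*0.2703 - 10*0.0270 + 9*0.0270 + 50*0.2703 + 25*0.2703 + 39*0.1351
= 1.3515 - 0.2700 + 0.2430 + 13.5150 + 6.7575 + 5.2689
= 26.8659

E[X] = 26.8659


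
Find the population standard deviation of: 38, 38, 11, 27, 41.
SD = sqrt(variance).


Mean = 31.0000
Variance = 122.8000
SD = sqrt(122.8000) = 11.0815

SD = 11.0815


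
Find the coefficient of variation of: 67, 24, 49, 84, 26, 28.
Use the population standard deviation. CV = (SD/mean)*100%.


Mean = 46.3333
SD = 22.7352
CV = (22.7352/46.3333)*100 = 49.0688%

CV = 49.0688%


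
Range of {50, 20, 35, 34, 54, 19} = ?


Max = 54, Min = 19
Range = 54 - 19 = 35

Range = 35


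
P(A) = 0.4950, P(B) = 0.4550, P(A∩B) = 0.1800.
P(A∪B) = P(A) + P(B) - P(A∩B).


P(A∪B) = 0.4950 + 0.4550 - 0.1800
= 0.9500 - 0.1800
= 0.7700

P(A∪B) = 0.7700


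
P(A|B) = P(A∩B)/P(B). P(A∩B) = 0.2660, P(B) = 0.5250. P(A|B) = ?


P(A|B) = 0.2660/0.5250 = 0.5067

P(A|B) = 0.5067


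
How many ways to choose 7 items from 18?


C(18,7) = 18!/(7! × 11!)
= 6402373705728000/(5040 × 39916800)
= 31824

C(18,7) = 31824


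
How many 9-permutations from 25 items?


P(25,9) = 25!/16!
= 15511210043330985984000000/20922789888000
= 741354768000

P(25,9) = 741354768000


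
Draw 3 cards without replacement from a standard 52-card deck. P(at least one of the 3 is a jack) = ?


P(at least one) = 1 - P(none)
P(none) = (48/52) × (47/51) × (46/50) = 0.782624
P(at least one) = 1 - 0.782624 = 0.2174

P = 0.2174


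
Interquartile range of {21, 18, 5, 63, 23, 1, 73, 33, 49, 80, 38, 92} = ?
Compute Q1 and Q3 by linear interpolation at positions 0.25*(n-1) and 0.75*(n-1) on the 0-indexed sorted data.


Sorted: 1, 5, 18, 21, 23, 33, 38, 49, 63, 73, 80, 92
Q1 (25th %ile) = 20.2500
Q3 (75th %ile) = 65.5000
IQR = 65.5000 - 20.2500 = 45.2500

IQR = 45.2500


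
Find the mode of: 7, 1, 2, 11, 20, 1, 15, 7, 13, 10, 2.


Frequencies: 1:2, 2:2, 7:2, 10:1, 11:1, 13:1, 15:1, 20:1
Max frequency = 2
Mode = 1, 2, 7

Mode = 1, 2, 7


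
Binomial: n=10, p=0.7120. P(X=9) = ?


C(10,9) = 10
p^9 = 0.047024
(1-p)^1 = 0.288000
P = 10 * 0.047024 * 0.288000 = 0.1354

P(X=9) = 0.1354


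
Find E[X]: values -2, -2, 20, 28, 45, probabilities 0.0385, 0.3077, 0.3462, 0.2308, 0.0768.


E[X] = -2*0.0385 - 2*0.3077 + 20*0.3462 + 28*0.2308 + 45*0.0768
= -0.0770 - 0.6154 + 6.9240 + 6.4624 + 3.4560
= 16.1500

E[X] = 16.1500


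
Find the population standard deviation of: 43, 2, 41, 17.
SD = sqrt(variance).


Mean = 25.7500
Variance = 292.6875
SD = sqrt(292.6875) = 17.1081

SD = 17.1081


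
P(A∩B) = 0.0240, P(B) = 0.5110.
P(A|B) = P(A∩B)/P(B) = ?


P(A|B) = 0.0240/0.5110 = 0.0470

P(A|B) = 0.0470


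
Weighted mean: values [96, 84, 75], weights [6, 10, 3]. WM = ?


Numerator = 96*6 + 84*10 + 75*3 = 1641
Denominator = 6 + 10 + 3 = 19
WM = 1641/19 = 86.3684

WM = 86.3684


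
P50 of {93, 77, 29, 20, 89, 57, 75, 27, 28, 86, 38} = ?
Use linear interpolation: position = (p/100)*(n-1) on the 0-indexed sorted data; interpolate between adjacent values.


Sorted: 20, 27, 28, 29, 38, 57, 75, 77, 86, 89, 93
n = 11
Index = 50/100 * 10 = 5.0000
Lower = data[5] = 57, Upper = data[6] = 75
P50 = 57 + 0*(18) = 57.0000

P50 = 57.0000


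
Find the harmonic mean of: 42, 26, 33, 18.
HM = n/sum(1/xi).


Sum of reciprocals = 1/42 + 1/26 + 1/33 + 1/18 = 0.148130
HM = 4/0.148130 = 27.0034

HM = 27.0034


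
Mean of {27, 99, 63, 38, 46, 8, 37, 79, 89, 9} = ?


Sum = 27 + 99 + 63 + 38 + 46 + 8 + 37 + 79 + 89 + 9 = 495
n = 10
Mean = 495/10 = 49.5000

Mean = 49.5000


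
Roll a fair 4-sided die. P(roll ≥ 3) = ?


Favorable outcomes (roll ≥ 3): 2
Total outcomes = 4
P = 2/4 = 0.5000

P = 0.5000


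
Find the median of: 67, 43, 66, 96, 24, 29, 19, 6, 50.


Sorted: 6, 19, 24, 29, 43, 50, 66, 67, 96
n = 9 (odd)
Middle value = 43

Median = 43


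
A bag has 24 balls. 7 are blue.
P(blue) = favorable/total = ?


P = 7/24 = 0.2917

P = 0.2917


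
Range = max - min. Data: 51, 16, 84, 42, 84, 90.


Max = 90, Min = 16
Range = 90 - 16 = 74

Range = 74


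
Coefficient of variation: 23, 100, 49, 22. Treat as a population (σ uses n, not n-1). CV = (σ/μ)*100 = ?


Mean = 48.5000
SD = 31.6425
CV = (31.6425/48.5000)*100 = 65.2423%

CV = 65.2423%


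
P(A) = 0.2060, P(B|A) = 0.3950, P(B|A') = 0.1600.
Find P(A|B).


P(B) = P(B|A)*P(A) + P(B|A')*P(A')
= 0.3950*0.2060 + 0.1600*0.7940
= 0.081370 + 0.127040 = 0.208410
P(A|B) = 0.081370/0.208410 = 0.3904

P(A|B) = 0.3904


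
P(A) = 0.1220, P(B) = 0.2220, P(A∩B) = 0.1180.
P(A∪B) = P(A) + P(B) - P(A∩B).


P(A∪B) = 0.1220 + 0.2220 - 0.1180
= 0.3440 - 0.1180
= 0.2260

P(A∪B) = 0.2260


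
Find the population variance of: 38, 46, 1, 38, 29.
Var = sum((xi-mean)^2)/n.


Mean = 30.4000
Squared deviations: 57.7600, 243.3600, 864.3600, 57.7600, 1.9600
Sum = 1225.2000
Variance = 1225.2000/5 = 245.0400

Variance = 245.0400


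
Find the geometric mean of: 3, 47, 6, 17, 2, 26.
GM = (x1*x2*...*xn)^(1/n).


Product = 3 × 47 × 6 × 17 × 2 × 26 = 747864
GM = 747864^(1/6) = 9.5273

GM = 9.5273


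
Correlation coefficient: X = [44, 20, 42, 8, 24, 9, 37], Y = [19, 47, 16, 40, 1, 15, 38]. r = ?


Mean X = 26.2857, Mean Y = 25.1429
SD X = 13.904925, SD Y = 15.449721
Cov = -41.897959
r = -41.897959/(13.904925*15.449721) = -0.1950

r = -0.1950


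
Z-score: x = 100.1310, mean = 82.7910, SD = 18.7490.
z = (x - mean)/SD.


z = (100.1310 - 82.7910)/18.7490
= 17.3400/18.7490
= 0.9248

z = 0.9248


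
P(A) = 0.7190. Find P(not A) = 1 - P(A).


P(not A) = 1 - 0.7190 = 0.2810

P(not A) = 0.2810


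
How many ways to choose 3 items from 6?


C(6,3) = 6!/(3! × 3!)
= 720/(6 × 6)
= 20

C(6,3) = 20


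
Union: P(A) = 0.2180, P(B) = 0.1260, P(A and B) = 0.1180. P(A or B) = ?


P(A∪B) = 0.2180 + 0.1260 - 0.1180
= 0.3440 - 0.1180
= 0.2260

P(A∪B) = 0.2260


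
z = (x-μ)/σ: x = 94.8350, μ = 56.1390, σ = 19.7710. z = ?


z = (94.8350 - 56.1390)/19.7710
= 38.6960/19.7710
= 1.9572

z = 1.9572


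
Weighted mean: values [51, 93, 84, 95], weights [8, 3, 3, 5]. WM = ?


Numerator = 51*8 + 93*3 + 84*3 + 95*5 = 1414
Denominator = 8 + 3 + 3 + 5 = 19
WM = 1414/19 = 74.4211

WM = 74.4211


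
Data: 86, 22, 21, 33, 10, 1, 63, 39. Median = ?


Sorted: 1, 10, 21, 22, 33, 39, 63, 86
n = 8 (even)
Middle values: 22 and 33
Median = (22+33)/2 = 27.5000

Median = 27.5000


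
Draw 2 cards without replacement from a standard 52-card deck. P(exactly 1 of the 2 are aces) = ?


Hypergeometric: P(X=1) = C(4,1)·C(48,1) / C(52,2)
= 4 × 48 / 1326
= 192/1326 = 0.1448

P = 0.1448


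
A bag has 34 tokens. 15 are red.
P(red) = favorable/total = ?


P = 15/34 = 0.4412

P = 0.4412


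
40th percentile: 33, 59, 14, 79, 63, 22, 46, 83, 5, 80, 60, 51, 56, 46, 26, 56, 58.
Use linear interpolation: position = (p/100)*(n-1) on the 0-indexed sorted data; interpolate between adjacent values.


Sorted: 5, 14, 22, 26, 33, 46, 46, 51, 56, 56, 58, 59, 60, 63, 79, 80, 83
n = 17
Index = 40/100 * 16 = 6.4000
Lower = data[6] = 46, Upper = data[7] = 51
P40 = 46 + 0.4000*(5) = 48.0000

P40 = 48.0000


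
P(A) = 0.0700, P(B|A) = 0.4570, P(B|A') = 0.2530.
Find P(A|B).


P(B) = P(B|A)*P(A) + P(B|A')*P(A')
= 0.4570*0.0700 + 0.2530*0.9300
= 0.031990 + 0.235290 = 0.267280
P(A|B) = 0.031990/0.267280 = 0.1197

P(A|B) = 0.1197


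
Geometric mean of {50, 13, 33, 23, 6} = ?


Product = 50 × 13 × 33 × 23 × 6 = 2960100
GM = 2960100^(1/5) = 19.6907

GM = 19.6907


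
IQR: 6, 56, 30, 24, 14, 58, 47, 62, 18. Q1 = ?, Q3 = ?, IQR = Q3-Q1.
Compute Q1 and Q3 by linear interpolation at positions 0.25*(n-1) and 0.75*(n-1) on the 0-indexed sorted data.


Sorted: 6, 14, 18, 24, 30, 47, 56, 58, 62
Q1 (25th %ile) = 18.0000
Q3 (75th %ile) = 56.0000
IQR = 56.0000 - 18.0000 = 38.0000

IQR = 38.0000


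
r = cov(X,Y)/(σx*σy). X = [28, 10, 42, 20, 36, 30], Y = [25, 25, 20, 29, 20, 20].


Mean X = 27.6667, Mean Y = 23.1667
SD X = 10.419000, SD Y = 3.435921
Cov = -25.944444
r = -25.944444/(10.419000*3.435921) = -0.7247

r = -0.7247


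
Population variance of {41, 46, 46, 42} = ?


Mean = 43.7500
Squared deviations: 7.5625, 5.0625, 5.0625, 3.0625
Sum = 20.7500
Variance = 20.7500/4 = 5.1875

Variance = 5.1875


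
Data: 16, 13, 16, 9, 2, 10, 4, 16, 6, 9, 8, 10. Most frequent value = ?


Frequencies: 2:1, 4:1, 6:1, 8:1, 9:2, 10:2, 13:1, 16:3
Max frequency = 3
Mode = 16

Mode = 16


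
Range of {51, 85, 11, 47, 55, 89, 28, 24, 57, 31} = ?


Max = 89, Min = 11
Range = 89 - 11 = 78

Range = 78


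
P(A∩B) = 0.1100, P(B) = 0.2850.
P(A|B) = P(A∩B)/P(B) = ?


P(A|B) = 0.1100/0.2850 = 0.3860

P(A|B) = 0.3860


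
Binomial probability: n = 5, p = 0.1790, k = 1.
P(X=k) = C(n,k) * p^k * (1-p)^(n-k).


C(5,1) = 5
p^1 = 0.179000
(1-p)^4 = 0.454331
P = 5 * 0.179000 * 0.454331 = 0.4066

P(X=1) = 0.4066


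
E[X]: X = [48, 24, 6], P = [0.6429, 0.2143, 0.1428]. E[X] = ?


E[X] = 48*0.6429 + 24*0.2143 + 6*0.1428
= 30.8592 + 5.1432 + 0.8568
= 36.8592

E[X] = 36.8592


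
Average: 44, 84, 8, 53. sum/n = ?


Sum = 44 + 84 + 8 + 53 = 189
n = 4
Mean = 189/4 = 47.2500

Mean = 47.2500


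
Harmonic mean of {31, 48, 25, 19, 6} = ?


Sum of reciprocals = 1/31 + 1/48 + 1/25 + 1/19 + 1/6 = 0.312390
HM = 5/0.312390 = 16.0057

HM = 16.0057


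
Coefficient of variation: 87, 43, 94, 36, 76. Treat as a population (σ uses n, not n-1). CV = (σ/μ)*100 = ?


Mean = 67.2000
SD = 23.4384
CV = (23.4384/67.2000)*100 = 34.8786%

CV = 34.8786%


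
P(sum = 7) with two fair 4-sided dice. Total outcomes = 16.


Total outcomes = 4×4 = 16
Favorable (sum = 7): 2
P = 2/16 = 0.1250

P = 0.1250


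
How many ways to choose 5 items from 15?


C(15,5) = 15!/(5! × 10!)
= 1307674368000/(120 × 3628800)
= 3003

C(15,5) = 3003


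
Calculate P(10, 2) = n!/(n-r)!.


P(10,2) = 10!/8!
= 3628800/40320
= 90

P(10,2) = 90


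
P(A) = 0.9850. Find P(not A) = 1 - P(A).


P(not A) = 1 - 0.9850 = 0.0150

P(not A) = 0.0150


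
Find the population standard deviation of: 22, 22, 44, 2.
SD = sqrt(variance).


Mean = 22.5000
Variance = 220.7500
SD = sqrt(220.7500) = 14.8577

SD = 14.8577


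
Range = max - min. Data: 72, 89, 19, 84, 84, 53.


Max = 89, Min = 19
Range = 89 - 19 = 70

Range = 70


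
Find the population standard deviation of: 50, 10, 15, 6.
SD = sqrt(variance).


Mean = 20.2500
Variance = 305.1875
SD = sqrt(305.1875) = 17.4696

SD = 17.4696


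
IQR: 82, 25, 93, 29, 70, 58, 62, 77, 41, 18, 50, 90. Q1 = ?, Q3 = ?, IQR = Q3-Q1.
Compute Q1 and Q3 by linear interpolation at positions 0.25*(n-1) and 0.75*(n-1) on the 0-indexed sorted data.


Sorted: 18, 25, 29, 41, 50, 58, 62, 70, 77, 82, 90, 93
Q1 (25th %ile) = 38.0000
Q3 (75th %ile) = 78.2500
IQR = 78.2500 - 38.0000 = 40.2500

IQR = 40.2500


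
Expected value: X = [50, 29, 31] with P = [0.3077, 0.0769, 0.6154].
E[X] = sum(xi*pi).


E[X] = 50*0.3077 + 29*0.0769 + 31*0.6154
= 15.3850 + 2.2301 + 19.0774
= 36.6925

E[X] = 36.6925


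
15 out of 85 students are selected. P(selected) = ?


P = 15/85 = 0.1765

P = 0.1765


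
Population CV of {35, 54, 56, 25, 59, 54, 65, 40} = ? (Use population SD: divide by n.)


Mean = 48.5000
SD = 12.7769
CV = (12.7769/48.5000)*100 = 26.3442%

CV = 26.3442%


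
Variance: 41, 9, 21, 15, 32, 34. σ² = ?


Mean = 25.3333
Squared deviations: 245.4444, 266.7778, 18.7778, 106.7778, 44.4444, 75.1111
Sum = 757.3333
Variance = 757.3333/6 = 126.2222

Variance = 126.2222


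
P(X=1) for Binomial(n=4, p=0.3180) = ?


C(4,1) = 4
p^1 = 0.318000
(1-p)^3 = 0.317215
P = 4 * 0.318000 * 0.317215 = 0.4035

P(X=1) = 0.4035


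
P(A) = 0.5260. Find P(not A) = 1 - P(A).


P(not A) = 1 - 0.5260 = 0.4740

P(not A) = 0.4740


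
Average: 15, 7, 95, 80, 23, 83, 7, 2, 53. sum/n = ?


Sum = 15 + 7 + 95 + 80 + 23 + 83 + 7 + 2 + 53 = 365
n = 9
Mean = 365/9 = 40.5556

Mean = 40.5556


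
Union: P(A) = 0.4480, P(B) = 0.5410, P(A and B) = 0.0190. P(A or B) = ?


P(A∪B) = 0.4480 + 0.5410 - 0.0190
= 0.9890 - 0.0190
= 0.9700

P(A∪B) = 0.9700


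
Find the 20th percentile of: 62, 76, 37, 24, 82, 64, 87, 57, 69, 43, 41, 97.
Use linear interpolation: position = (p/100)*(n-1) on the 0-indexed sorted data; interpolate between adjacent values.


Sorted: 24, 37, 41, 43, 57, 62, 64, 69, 76, 82, 87, 97
n = 12
Index = 20/100 * 11 = 2.2000
Lower = data[2] = 41, Upper = data[3] = 43
P20 = 41 + 0.2000*(2) = 41.4000

P20 = 41.4000


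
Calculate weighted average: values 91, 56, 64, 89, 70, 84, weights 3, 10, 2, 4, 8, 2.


Numerator = 91*3 + 56*10 + 64*2 + 89*4 + 70*8 + 84*2 = 2045
Denominator = 3 + 10 + 2 + 4 + 8 + 2 = 29
WM = 2045/29 = 70.5172

WM = 70.5172


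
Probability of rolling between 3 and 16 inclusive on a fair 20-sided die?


Favorable outcomes (3 ≤ roll ≤ 16): 14
Total outcomes = 20
P = 14/20 = 0.7000

P = 0.7000


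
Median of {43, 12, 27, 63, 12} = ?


Sorted: 12, 12, 27, 43, 63
n = 5 (odd)
Middle value = 27

Median = 27


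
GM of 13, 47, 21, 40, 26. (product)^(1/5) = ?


Product = 13 × 47 × 21 × 40 × 26 = 13344240
GM = 13344240^(1/5) = 26.6109

GM = 26.6109


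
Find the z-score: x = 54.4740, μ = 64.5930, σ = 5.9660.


z = (54.4740 - 64.5930)/5.9660
= -10.1190/5.9660
= -1.6961

z = -1.6961


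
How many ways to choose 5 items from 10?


C(10,5) = 10!/(5! × 5!)
= 3628800/(120 × 120)
= 252

C(10,5) = 252


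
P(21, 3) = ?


P(21,3) = 21!/18!
= 51090942171709440000/6402373705728000
= 7980

P(21,3) = 7980


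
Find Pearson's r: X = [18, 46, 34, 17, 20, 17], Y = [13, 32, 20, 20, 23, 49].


Mean X = 25.3333, Mean Y = 26.1667
SD X = 10.979779, SD Y = 11.653564
Cov = 6.944444
r = 6.944444/(10.979779*11.653564) = 0.0543

r = 0.0543


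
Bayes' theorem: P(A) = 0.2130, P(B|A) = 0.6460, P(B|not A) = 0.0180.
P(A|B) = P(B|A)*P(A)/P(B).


P(B) = P(B|A)*P(A) + P(B|A')*P(A')
= 0.6460*0.2130 + 0.0180*0.7870
= 0.137598 + 0.014166 = 0.151764
P(A|B) = 0.137598/0.151764 = 0.9067

P(A|B) = 0.9067
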